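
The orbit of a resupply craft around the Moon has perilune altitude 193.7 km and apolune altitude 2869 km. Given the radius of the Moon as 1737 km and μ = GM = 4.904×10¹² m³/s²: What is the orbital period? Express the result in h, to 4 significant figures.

T ≈ 4.657 h

r_p = 1737 + 193.7 = 1930.7 km = 1.9307×10⁶ m.
r_a = 1737 + 2869 = 4606.0 km = 4.6060×10⁶ m.
Semi-major axis a = (r_p + r_a)/2 = (1930.7 + 4606.0)/2 = 3268.3 km = 3.268×10⁶ m.
By Kepler's third law T = 2π√(a³/μ) = 2π × 2.668×10³ = 1.676×10⁴ s.
= 4.657 h.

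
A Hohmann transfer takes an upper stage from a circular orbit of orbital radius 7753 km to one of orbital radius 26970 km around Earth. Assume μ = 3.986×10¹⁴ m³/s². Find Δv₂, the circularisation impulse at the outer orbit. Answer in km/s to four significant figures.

r₁ = 7753 km = 7.753×10⁶ m.
r₂ = 26970 km = 2.697×10⁷ m.
Transfer ellipse a_t = (r₁ + r₂)/2 = 1.736×10⁷ m.
At r₁: circular v_c1 = √(μ/r₁) = 7170 m/s; transfer-perigee v_p = √[μ(2/r₁ − 1/a_t)] = 8937 m/s.
At r₂: circular v_c2 = √(μ/r₂) = 3844 m/s; transfer-apogee v_a = √[μ(2/r₂ − 1/a_t)] = 2569 m/s.
Δv₂ = v_c2 − v_a = 1275 m/s.
= 1.275 km/s.

Δv ≈ 1.275 km/s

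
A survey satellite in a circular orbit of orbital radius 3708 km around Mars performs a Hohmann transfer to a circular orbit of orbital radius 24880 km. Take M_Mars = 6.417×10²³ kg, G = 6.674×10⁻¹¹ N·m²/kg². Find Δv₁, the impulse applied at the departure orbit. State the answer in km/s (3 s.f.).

μ = GM = 6.674×10⁻¹¹ × 6.417×10²³ = 4.283×10¹³ m³/s².
r₁ = 3708 km = 3.708×10⁶ m.
r₂ = 24880 km = 2.488×10⁷ m.
Transfer ellipse a_t = (r₁ + r₂)/2 = 1.429×10⁷ m.
At r₁: circular v_c1 = √(μ/r₁) = 3399 m/s; transfer-periapsis v_p = √[μ(2/r₁ − 1/a_t)] = 4484 m/s.
Δv₁ = v_p − v_c1 = 1085 m/s.
= 1.085 km/s.

Δv ≈ 1.09 km/s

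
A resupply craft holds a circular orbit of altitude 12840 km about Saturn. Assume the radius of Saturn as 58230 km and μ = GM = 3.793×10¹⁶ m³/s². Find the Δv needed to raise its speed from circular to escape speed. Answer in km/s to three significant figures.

r = 58230 + 12840 = 71070 km = 7.1070×10⁷ m.
Circular speed v_c = √(μ/r) = 23100 m/s.
Escape speed v_esc = √(2μ/r) = √2 × v_c = 32670 m/s.
Δv = v_esc − v_c = 9569 m/s = 9.569 km/s.

Δv ≈ 9.57 km/s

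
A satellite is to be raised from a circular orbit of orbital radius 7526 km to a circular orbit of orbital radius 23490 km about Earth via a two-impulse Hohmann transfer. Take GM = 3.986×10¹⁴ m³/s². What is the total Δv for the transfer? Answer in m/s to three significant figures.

Δv_total ≈ 2930 m/s

r₁ = 7526 km = 7.526×10⁶ m.
r₂ = 23490 km = 2.349×10⁷ m.
Transfer ellipse a_t = (r₁ + r₂)/2 = 1.551×10⁷ m.
At r₁: circular v_c1 = √(μ/r₁) = 7278 m/s; transfer-perigee v_p = √[μ(2/r₁ − 1/a_t)] = 8957 m/s.
Δv₁ = v_p − v_c1 = 1679 m/s.
At r₂: circular v_c2 = √(μ/r₂) = 4119 m/s; transfer-apogee v_a = √[μ(2/r₂ − 1/a_t)] = 2870 m/s.
Δv₂ = v_c2 − v_a = 1250 m/s.
Total Δv = Δv₁ + Δv₂ = 2929 m/s.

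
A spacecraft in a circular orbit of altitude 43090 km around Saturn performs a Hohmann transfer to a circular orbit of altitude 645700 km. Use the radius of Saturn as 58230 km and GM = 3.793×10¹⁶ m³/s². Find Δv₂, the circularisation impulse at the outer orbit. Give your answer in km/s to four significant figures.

Δv ≈ 3.658 km/s

r₁ = 58230 + 43090 = 101320 km = 1.0132×10⁸ m.
r₂ = 58230 + 645700 = 703930 km = 7.0393×10⁸ m.
Transfer ellipse a_t = (r₁ + r₂)/2 = 4.026×10⁸ m.
At r₁: circular v_c1 = √(μ/r₁) = 19350 m/s; transfer-perikrone v_p = √[μ(2/r₁ − 1/a_t)] = 25580 m/s.
At r₂: circular v_c2 = √(μ/r₂) = 7341 m/s; transfer-apokrone v_a = √[μ(2/r₂ − 1/a_t)] = 3682 m/s.
Δv₂ = v_c2 − v_a = 3658 m/s.
= 3.658 km/s.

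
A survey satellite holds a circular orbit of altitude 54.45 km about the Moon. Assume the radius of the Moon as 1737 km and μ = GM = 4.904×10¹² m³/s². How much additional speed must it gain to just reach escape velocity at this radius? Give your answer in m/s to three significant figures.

Δv ≈ 685 m/s

r = 1737 + 54.45 = 1791.5 km = 1.7914×10⁶ m.
Circular speed v_c = √(μ/r) = 1655 m/s.
Escape speed v_esc = √(2μ/r) = √2 × v_c = 2340 m/s.
Δv = v_esc − v_c = 685.3 m/s.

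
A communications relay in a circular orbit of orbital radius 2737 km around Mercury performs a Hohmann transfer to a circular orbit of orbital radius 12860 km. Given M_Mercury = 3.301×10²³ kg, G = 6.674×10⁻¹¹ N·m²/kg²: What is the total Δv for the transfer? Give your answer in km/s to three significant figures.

μ = GM = 6.674×10⁻¹¹ × 3.301×10²³ = 2.203×10¹³ m³/s².
r₁ = 2737 km = 2.737×10⁶ m.
r₂ = 12860 km = 1.286×10⁷ m.
Transfer ellipse a_t = (r₁ + r₂)/2 = 7.798×10⁶ m.
At r₁: circular v_c1 = √(μ/r₁) = 2837 m/s; transfer-periherm v_p = √[μ(2/r₁ − 1/a_t)] = 3643 m/s.
Δv₁ = v_p − v_c1 = 806.2 m/s.
At r₂: circular v_c2 = √(μ/r₂) = 1309 m/s; transfer-apoherm v_a = √[μ(2/r₂ − 1/a_t)] = 775.4 m/s.
Δv₂ = v_c2 − v_a = 533.5 m/s.
Total Δv = Δv₁ + Δv₂ = 1340 m/s = 1.340 km/s.

Δv_total ≈ 1.34 km/s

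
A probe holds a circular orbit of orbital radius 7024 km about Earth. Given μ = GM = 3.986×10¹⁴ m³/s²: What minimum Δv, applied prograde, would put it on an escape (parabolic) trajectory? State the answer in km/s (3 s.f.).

r = 7024 km = 7.024×10⁶ m.
Circular speed v_c = √(μ/r) = 7533 m/s.
Escape speed v_esc = √(2μ/r) = √2 × v_c = 10650 m/s.
Δv = v_esc − v_c = 3120 m/s = 3.120 km/s.

Δv ≈ 3.12 km/s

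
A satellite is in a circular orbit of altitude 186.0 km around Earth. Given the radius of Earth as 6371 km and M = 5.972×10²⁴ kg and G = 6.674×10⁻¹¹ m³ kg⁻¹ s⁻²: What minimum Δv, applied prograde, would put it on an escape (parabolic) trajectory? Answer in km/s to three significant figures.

Δv ≈ 3.23 km/s

μ = GM = 6.674×10⁻¹¹ × 5.972×10²⁴ = 3.986×10¹⁴ m³/s².
r = 6371 + 186.0 = 6557.0 km = 6.5570×10⁶ m.
Circular speed v_c = √(μ/r) = 7797 m/s.
Escape speed v_esc = √(2μ/r) = √2 × v_c = 11030 m/s.
Δv = v_esc − v_c = 3229 m/s = 3.229 km/s.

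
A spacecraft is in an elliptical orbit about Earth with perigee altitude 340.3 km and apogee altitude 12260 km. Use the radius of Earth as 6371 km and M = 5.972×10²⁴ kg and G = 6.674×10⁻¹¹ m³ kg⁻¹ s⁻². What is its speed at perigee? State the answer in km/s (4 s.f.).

v ≈ 9.345 km/s

μ = GM = 6.674×10⁻¹¹ × 5.972×10²⁴ = 3.986×10¹⁴ m³/s².
r_p = 6371 + 340.3 = 6711.3 km = 6.7113×10⁶ m.
r_a = 6371 + 12260 = 18631 km = 1.8631×10⁷ m.
Semi-major axis a = (r_p + r_a)/2 = 12671 km = 1.267×10⁷ m.
Vis-viva: v² = μ(2/r − 1/a) = 3.986×10¹⁴ × (2.980×10⁻⁷ − 7.892×10⁻⁸) = 8.732×10⁷ m²/s².
v = 9345 m/s = 9.345 km/s.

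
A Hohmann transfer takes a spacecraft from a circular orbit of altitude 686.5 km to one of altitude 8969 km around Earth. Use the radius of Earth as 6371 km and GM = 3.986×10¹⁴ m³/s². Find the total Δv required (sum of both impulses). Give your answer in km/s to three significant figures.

r₁ = 6371 + 686.5 = 7057.5 km = 7.0575×10⁶ m.
r₂ = 6371 + 8969 = 15340 km = 1.5340×10⁷ m.
Transfer ellipse a_t = (r₁ + r₂)/2 = 1.120×10⁷ m.
At r₁: circular v_c1 = √(μ/r₁) = 7515 m/s; transfer-perigee v_p = √[μ(2/r₁ − 1/a_t)] = 8796 m/s.
Δv₁ = v_p − v_c1 = 1280 m/s.
At r₂: circular v_c2 = √(μ/r₂) = 5097 m/s; transfer-apogee v_a = √[μ(2/r₂ − 1/a_t)] = 4047 m/s.
Δv₂ = v_c2 − v_a = 1051 m/s.
Total Δv = Δv₁ + Δv₂ = 2331 m/s = 2.331 km/s.

Δv_total ≈ 2.33 km/s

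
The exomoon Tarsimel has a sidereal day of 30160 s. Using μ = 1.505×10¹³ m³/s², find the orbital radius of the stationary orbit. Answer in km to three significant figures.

r_sync ≈ 7030 km

A synchronous orbit has period T, so by Kepler's third law a = (μT²/4π²)^(1/3).
μT²/4π² = 1.505×10¹³ × (3.016×10⁴)² / 39.48 = 3.468×10²⁰ m³.
a = 7.026×10⁶ m = 7025.5 km.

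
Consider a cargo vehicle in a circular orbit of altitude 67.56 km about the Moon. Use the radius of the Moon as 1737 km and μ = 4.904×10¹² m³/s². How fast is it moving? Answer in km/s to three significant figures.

v ≈ 1.65 km/s

r = 1737 + 67.56 = 1804.6 km = 1.8046×10⁶ m.
For a circular orbit v = √(μ/r) = √(4.904×10¹² / 1.805×10⁶) = √(2.718×10⁶) = 1649 m/s.
That is 1.649 km/s.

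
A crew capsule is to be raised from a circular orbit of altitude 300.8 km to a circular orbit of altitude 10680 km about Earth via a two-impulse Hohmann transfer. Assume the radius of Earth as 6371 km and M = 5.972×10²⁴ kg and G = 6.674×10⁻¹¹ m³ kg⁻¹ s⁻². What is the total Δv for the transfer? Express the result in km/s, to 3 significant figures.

μ = GM = 6.674×10⁻¹¹ × 5.972×10²⁴ = 3.986×10¹⁴ m³/s².
r₁ = 6371 + 300.8 = 6671.8 km = 6.6718×10⁶ m.
r₂ = 6371 + 10680 = 17051 km = 1.7051×10⁷ m.
Transfer ellipse a_t = (r₁ + r₂)/2 = 1.186×10⁷ m.
At r₁: circular v_c1 = √(μ/r₁) = 7729 m/s; transfer-perigee v_p = √[μ(2/r₁ − 1/a_t)] = 9267 m/s.
Δv₁ = v_p − v_c1 = 1538 m/s.
At r₂: circular v_c2 = √(μ/r₂) = 4835 m/s; transfer-apogee v_a = √[μ(2/r₂ − 1/a_t)] = 3626 m/s.
Δv₂ = v_c2 − v_a = 1209 m/s.
Total Δv = Δv₁ + Δv₂ = 2747 m/s = 2.747 km/s.

Δv_total ≈ 2.75 km/s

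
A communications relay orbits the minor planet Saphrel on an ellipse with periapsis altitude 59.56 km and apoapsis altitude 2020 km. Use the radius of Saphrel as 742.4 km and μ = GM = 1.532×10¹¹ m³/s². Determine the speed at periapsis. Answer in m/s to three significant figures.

v ≈ 544 m/s

r_p = 742.4 + 59.56 = 801.96 km = 8.0196×10⁵ m.
r_a = 742.4 + 2020 = 2762.4 km = 2.7624×10⁶ m.
Semi-major axis a = (r_p + r_a)/2 = 1782.2 km = 1.782×10⁶ m.
Vis-viva: v² = μ(2/r − 1/a) = 1.532×10¹¹ × (2.494×10⁻⁶ − 5.611×10⁻⁷) = 2.961×10⁵ m²/s².
v = 544.2 m/s.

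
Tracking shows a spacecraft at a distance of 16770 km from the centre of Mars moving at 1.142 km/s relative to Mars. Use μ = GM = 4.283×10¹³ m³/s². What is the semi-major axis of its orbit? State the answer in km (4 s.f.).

r = 1.677×10⁷ m.
Specific orbital energy ε = v²/2 − μ/r = (1142)²/2 − 4.283×10¹³/1.677×10⁷ = -1.902×10⁶ J/kg.
Since ε = −μ/(2a), a = −μ/(2ε) = 1.126×10⁷ m = 11260 km.

a ≈ 11260 km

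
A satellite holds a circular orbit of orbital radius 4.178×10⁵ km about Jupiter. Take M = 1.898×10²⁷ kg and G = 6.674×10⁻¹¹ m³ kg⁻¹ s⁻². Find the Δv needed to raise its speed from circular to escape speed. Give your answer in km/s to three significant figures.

Δv ≈ 7.21 km/s

μ = GM = 6.674×10⁻¹¹ × 1.898×10²⁷ = 1.267×10¹⁷ m³/s².
r = 4.178×10⁵ km = 4.178×10⁸ m.
Circular speed v_c = √(μ/r) = 17410 m/s.
Escape speed v_esc = √(2μ/r) = √2 × v_c = 24620 m/s.
Δv = v_esc − v_c = 7212 m/s = 7.212 km/s.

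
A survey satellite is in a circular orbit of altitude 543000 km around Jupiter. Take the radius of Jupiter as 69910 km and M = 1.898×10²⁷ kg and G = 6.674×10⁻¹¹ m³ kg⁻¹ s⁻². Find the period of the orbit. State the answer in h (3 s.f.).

μ = GM = 6.674×10⁻¹¹ × 1.898×10²⁷ = 1.267×10¹⁷ m³/s².
r = 69910 + 543000 = 612910 km = 6.1291×10⁸ m.
Kepler's third law: T = 2π√(r³/μ) = 2π√((6.129×10⁸)³ / 1.267×10¹⁷).
r³/μ = 1.818×10⁹ s², so T = 2π × 4.263×10⁴ = 2.679×10⁵ s.
Converting: 2.679×10⁵ s ÷ 3600 = 74.41 h.

T ≈ 74.4 h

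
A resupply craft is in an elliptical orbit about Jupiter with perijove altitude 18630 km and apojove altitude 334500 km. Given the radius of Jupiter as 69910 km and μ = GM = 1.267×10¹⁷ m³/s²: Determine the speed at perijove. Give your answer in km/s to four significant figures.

v ≈ 48.46 km/s

r_p = 69910 + 18630 = 88540 km = 8.8540×10⁷ m.
r_a = 69910 + 334500 = 404410 km = 4.0441×10⁸ m.
Semi-major axis a = (r_p + r_a)/2 = 2.4648×10⁵ km = 2.465×10⁸ m.
Vis-viva: v² = μ(2/r − 1/a) = 1.267×10¹⁷ × (2.259×10⁻⁸ − 4.057×10⁻⁹) = 2.348×10⁹ m²/s².
v = 48460 m/s = 48.46 km/s.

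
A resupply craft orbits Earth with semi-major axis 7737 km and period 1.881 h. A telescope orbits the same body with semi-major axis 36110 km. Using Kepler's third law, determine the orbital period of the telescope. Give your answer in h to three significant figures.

Kepler's third law: T² ∝ a³, so T₂ = T₁ (a₂/a₁)^(3/2).
a₂/a₁ = 4.667, (a₂/a₁)^(3/2) = 10.08.
T₂ = 1.881 × 10.08 = 18.97 h.

T₂ ≈ 19.0 h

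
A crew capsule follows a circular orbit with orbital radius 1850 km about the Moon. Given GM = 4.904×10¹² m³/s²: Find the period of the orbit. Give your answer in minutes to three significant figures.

T ≈ 119 minutes

r = 1850 km = 1.850×10⁶ m.
Kepler's third law: T = 2π√(r³/μ) = 2π√((1.850×10⁶)³ / 4.904×10¹²).
r³/μ = 1.291×10⁶ s², so T = 2π × 1.136×10³ = 7.139×10³ s.
Converting: 7.139×10³ s ÷ 60.00 = 119.0 minutes.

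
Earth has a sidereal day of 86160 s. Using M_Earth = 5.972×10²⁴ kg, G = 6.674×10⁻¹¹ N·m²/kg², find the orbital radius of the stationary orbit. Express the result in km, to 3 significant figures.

r_sync ≈ 42200 km

μ = GM = 6.674×10⁻¹¹ × 5.972×10²⁴ = 3.986×10¹⁴ m³/s².
A synchronous orbit has period T, so by Kepler's third law a = (μT²/4π²)^(1/3).
μT²/4π² = 3.986×10¹⁴ × (8.616×10⁴)² / 39.48 = 7.495×10²² m³.
a = 4.216×10⁷ m = 42162 km.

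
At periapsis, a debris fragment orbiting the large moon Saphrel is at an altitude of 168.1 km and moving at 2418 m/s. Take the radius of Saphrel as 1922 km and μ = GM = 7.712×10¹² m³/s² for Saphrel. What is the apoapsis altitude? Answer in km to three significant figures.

r_p = 1922 + 168.1 = 2090.1 km = 2.090×10⁶ m.
Specific energy ε = v²/2 − μ/r = -7.664×10⁵ J/kg, so a = −μ/(2ε) = 5.031×10⁶ m.
The apsides satisfy r_p + r_a = 2a, so the apoapsis radius is 2a − r_p = 7.972×10⁶ m = 7972.4 km.
Apoapsis altitude = 7972.4 − 1922 = 6050.4 km.

apoapsis altitude ≈ 6050 km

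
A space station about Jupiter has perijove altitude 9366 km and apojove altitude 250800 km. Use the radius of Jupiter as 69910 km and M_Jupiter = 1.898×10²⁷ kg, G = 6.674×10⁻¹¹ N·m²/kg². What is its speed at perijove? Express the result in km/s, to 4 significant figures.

μ = GM = 6.674×10⁻¹¹ × 1.898×10²⁷ = 1.267×10¹⁷ m³/s².
r_p = 69910 + 9366 = 79276 km = 7.9276×10⁷ m.
r_a = 69910 + 250800 = 320710 km = 3.2071×10⁸ m.
Semi-major axis a = (r_p + r_a)/2 = 1.9999×10⁵ km = 2.000×10⁸ m.
Vis-viva: v² = μ(2/r − 1/a) = 1.267×10¹⁷ × (2.523×10⁻⁸ − 5.000×10⁻⁹) = 2.562×10⁹ m²/s².
v = 50620 m/s = 50.62 km/s.

v ≈ 50.62 km/s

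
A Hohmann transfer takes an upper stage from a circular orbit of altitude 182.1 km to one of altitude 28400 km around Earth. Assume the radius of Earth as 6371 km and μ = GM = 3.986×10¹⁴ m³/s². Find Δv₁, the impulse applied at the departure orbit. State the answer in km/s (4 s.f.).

Δv ≈ 2.318 km/s

r₁ = 6371 + 182.1 = 6553.1 km = 6.5531×10⁶ m.
r₂ = 6371 + 28400 = 34771 km = 3.4771×10⁷ m.
Transfer ellipse a_t = (r₁ + r₂)/2 = 2.066×10⁷ m.
At r₁: circular v_c1 = √(μ/r₁) = 7799 m/s; transfer-perigee v_p = √[μ(2/r₁ − 1/a_t)] = 10120 m/s.
Δv₁ = v_p − v_c1 = 2318 m/s.
= 2.318 km/s.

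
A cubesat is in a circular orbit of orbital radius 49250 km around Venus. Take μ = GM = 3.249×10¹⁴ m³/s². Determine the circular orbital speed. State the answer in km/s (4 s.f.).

v ≈ 2.568 km/s

r = 49250 km = 4.925×10⁷ m.
For a circular orbit v = √(μ/r) = √(3.249×10¹⁴ / 4.925×10⁷) = √(6.597×10⁶) = 2568 m/s.
That is 2.568 km/s.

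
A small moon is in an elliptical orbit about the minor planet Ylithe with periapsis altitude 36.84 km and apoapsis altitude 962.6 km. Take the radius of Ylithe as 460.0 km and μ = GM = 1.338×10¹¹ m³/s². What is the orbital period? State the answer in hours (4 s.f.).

r_p = 460.0 + 36.84 = 496.84 km = 4.9684×10⁵ m.
r_a = 460.0 + 962.6 = 1422.6 km = 1.4226×10⁶ m.
Semi-major axis a = (r_p + r_a)/2 = (496.84 + 1422.6)/2 = 959.72 km = 9.597×10⁵ m.
By Kepler's third law T = 2π√(a³/μ) = 2π × 2.570×10³ = 1.615×10⁴ s.
= 4.486 hours.

T ≈ 4.486 hours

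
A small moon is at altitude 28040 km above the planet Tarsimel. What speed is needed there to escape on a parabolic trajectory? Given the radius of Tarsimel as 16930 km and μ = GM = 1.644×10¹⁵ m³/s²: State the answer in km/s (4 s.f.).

r = 16930 + 28040 = 44970 km = 4.4970×10⁷ m.
Escape speed v_esc = √(2μ/r) = √(2 × 1.644×10¹⁵ / 4.497×10⁷) = √(7.312×10⁷) = 8551 m/s.
= 8.551 km/s.

v_esc ≈ 8.551 km/s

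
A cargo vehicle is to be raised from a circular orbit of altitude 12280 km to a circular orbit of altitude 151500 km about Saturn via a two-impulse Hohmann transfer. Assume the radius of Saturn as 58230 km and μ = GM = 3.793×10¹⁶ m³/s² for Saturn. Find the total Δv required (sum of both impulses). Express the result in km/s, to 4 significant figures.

Δv_total ≈ 9.091 km/s

r₁ = 58230 + 12280 = 70510 km = 7.0510×10⁷ m.
r₂ = 58230 + 151500 = 209730 km = 2.0973×10⁸ m.
Transfer ellipse a_t = (r₁ + r₂)/2 = 1.401×10⁸ m.
At r₁: circular v_c1 = √(μ/r₁) = 23190 m/s; transfer-perikrone v_p = √[μ(2/r₁ − 1/a_t)] = 28380 m/s.
Δv₁ = v_p − v_c1 = 5182 m/s.
At r₂: circular v_c2 = √(μ/r₂) = 13450 m/s; transfer-apokrone v_a = √[μ(2/r₂ − 1/a_t)] = 9540 m/s.
Δv₂ = v_c2 − v_a = 3908 m/s.
Total Δv = Δv₁ + Δv₂ = 9091 m/s = 9.091 km/s.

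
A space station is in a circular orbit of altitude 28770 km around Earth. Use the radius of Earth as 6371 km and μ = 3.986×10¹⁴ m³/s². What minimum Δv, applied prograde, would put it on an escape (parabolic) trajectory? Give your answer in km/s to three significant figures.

Δv ≈ 1.40 km/s

r = 6371 + 28770 = 35141 km = 3.5141×10⁷ m.
Circular speed v_c = √(μ/r) = 3368 m/s.
Escape speed v_esc = √(2μ/r) = √2 × v_c = 4763 m/s.
Δv = v_esc − v_c = 1395 m/s = 1.395 km/s.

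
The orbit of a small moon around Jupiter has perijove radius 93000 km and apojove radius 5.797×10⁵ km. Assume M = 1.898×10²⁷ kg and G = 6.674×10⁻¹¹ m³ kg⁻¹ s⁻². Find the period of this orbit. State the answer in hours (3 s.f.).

T ≈ 30.2 hours

μ = GM = 6.674×10⁻¹¹ × 1.898×10²⁷ = 1.267×10¹⁷ m³/s².
Semi-major axis a = (r_p + r_a)/2 = (93000 + 5.7970×10⁵)/2 = 3.3635×10⁵ km = 3.364×10⁸ m.
By Kepler's third law T = 2π√(a³/μ) = 2π × 1.733×10⁴ = 1.089×10⁵ s.
= 30.25 hours.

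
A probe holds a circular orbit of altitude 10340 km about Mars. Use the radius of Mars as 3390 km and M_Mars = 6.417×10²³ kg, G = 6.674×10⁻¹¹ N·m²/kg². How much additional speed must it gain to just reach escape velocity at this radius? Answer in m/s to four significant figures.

Δv ≈ 731.6 m/s

μ = GM = 6.674×10⁻¹¹ × 6.417×10²³ = 4.283×10¹³ m³/s².
r = 3390 + 10340 = 13730 km = 1.3730×10⁷ m.
Circular speed v_c = √(μ/r) = 1766 m/s.
Escape speed v_esc = √(2μ/r) = √2 × v_c = 2498 m/s.
Δv = v_esc − v_c = 731.6 m/s.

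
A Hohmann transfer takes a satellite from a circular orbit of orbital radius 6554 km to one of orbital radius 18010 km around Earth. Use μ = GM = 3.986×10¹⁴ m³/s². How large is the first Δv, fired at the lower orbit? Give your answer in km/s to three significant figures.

r₁ = 6554 km = 6.554×10⁶ m.
r₂ = 18010 km = 1.801×10⁷ m.
Transfer ellipse a_t = (r₁ + r₂)/2 = 1.228×10⁷ m.
At r₁: circular v_c1 = √(μ/r₁) = 7799 m/s; transfer-perigee v_p = √[μ(2/r₁ − 1/a_t)] = 9444 m/s.
Δv₁ = v_p − v_c1 = 1645 m/s.
= 1.645 km/s.

Δv ≈ 1.65 km/s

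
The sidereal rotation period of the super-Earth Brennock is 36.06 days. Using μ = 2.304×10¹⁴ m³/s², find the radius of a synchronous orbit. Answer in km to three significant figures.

r_sync ≈ 3.84×10⁵ km

T = 36.06 days = 3.116×10⁶ s.
A synchronous orbit has period T, so by Kepler's third law a = (μT²/4π²)^(1/3).
μT²/4π² = 2.304×10¹⁴ × (3.116×10⁶)² / 39.48 = 5.665×10²⁵ m³.
a = 3.841×10⁸ m = 3.8406×10⁵ km.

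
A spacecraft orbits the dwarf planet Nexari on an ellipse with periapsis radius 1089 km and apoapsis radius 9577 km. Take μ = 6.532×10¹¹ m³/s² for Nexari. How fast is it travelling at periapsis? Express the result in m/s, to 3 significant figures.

Semi-major axis a = (r_p + r_a)/2 = 5333.0 km = 5.333×10⁶ m.
Vis-viva: v² = μ(2/r − 1/a) = 6.532×10¹¹ × (1.837×10⁻⁶ − 1.875×10⁻⁷) = 1.077×10⁶ m²/s².
v = 1038 m/s.

v ≈ 1040 m/s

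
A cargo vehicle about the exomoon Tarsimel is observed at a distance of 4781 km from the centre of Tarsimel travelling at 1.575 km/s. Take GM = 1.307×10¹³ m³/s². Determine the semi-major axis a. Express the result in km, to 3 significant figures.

a ≈ 4380 km

r = 4.781×10⁶ m.
Specific orbital energy ε = v²/2 − μ/r = (1575)²/2 − 1.307×10¹³/4.781×10⁶ = -1.493×10⁶ J/kg.
Since ε = −μ/(2a), a = −μ/(2ε) = 4.376×10⁶ m = 4375.8 km.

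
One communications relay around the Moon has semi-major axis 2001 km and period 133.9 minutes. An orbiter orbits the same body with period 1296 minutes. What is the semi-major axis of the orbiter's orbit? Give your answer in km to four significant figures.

Kepler's third law: a³ ∝ T², so a₂ = a₁ (T₂/T₁)^(2/3).
T₂/T₁ = 9.679, (T₂/T₁)^(2/3) = 4.542.
a₂ = 2001 × 4.542 = 9088 km.

a₂ ≈ 9088 km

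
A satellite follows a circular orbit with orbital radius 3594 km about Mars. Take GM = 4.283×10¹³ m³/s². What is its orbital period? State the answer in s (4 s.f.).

T ≈ 6541 s

r = 3594 km = 3.594×10⁶ m.
Kepler's third law: T = 2π√(r³/μ) = 2π√((3.594×10⁶)³ / 4.283×10¹³).
r³/μ = 1.084×10⁶ s², so T = 2π × 1.041×10³ = 6.541×10³ s.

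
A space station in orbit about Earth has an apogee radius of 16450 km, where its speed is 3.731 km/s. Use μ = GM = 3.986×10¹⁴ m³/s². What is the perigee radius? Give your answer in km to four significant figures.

r_a = 1.645×10⁷ m.
Specific energy ε = v²/2 − μ/r = -1.727×10⁷ J/kg, so a = −μ/(2ε) = 1.154×10⁷ m.
The apsides satisfy r_p + r_a = 2a, so the perigee radius is 2a − r_a = 6.629×10⁶ m = 6629.4 km.

perigee radius ≈ 6629 km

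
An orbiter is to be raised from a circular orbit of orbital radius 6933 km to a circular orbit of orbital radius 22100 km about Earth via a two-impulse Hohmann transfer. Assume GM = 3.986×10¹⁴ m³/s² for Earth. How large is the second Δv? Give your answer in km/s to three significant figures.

r₁ = 6933 km = 6.933×10⁶ m.
r₂ = 22100 km = 2.210×10⁷ m.
Transfer ellipse a_t = (r₁ + r₂)/2 = 1.452×10⁷ m.
At r₁: circular v_c1 = √(μ/r₁) = 7582 m/s; transfer-perigee v_p = √[μ(2/r₁ − 1/a_t)] = 9356 m/s.
At r₂: circular v_c2 = √(μ/r₂) = 4247 m/s; transfer-apogee v_a = √[μ(2/r₂ − 1/a_t)] = 2935 m/s.
Δv₂ = v_c2 − v_a = 1312 m/s.
= 1.312 km/s.

Δv ≈ 1.31 km/s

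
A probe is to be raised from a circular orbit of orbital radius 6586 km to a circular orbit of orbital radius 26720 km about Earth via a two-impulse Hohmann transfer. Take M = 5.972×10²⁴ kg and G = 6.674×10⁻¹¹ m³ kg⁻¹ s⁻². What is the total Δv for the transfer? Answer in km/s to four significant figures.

μ = GM = 6.674×10⁻¹¹ × 5.972×10²⁴ = 3.986×10¹⁴ m³/s².
r₁ = 6586 km = 6.586×10⁶ m.
r₂ = 26720 km = 2.672×10⁷ m.
Transfer ellipse a_t = (r₁ + r₂)/2 = 1.665×10⁷ m.
At r₁: circular v_c1 = √(μ/r₁) = 7779 m/s; transfer-perigee v_p = √[μ(2/r₁ − 1/a_t)] = 9854 m/s.
Δv₁ = v_p − v_c1 = 2075 m/s.
At r₂: circular v_c2 = √(μ/r₂) = 3862 m/s; transfer-apogee v_a = √[μ(2/r₂ − 1/a_t)] = 2429 m/s.
Δv₂ = v_c2 − v_a = 1433 m/s.
Total Δv = Δv₁ + Δv₂ = 3508 m/s = 3.508 km/s.

Δv_total ≈ 3.508 km/s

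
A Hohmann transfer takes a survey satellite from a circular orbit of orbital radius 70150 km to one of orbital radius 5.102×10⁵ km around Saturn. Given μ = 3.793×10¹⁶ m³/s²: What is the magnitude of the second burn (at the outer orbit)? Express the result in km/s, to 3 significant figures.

Δv ≈ 4.38 km/s

r₁ = 70150 km = 7.015×10⁷ m.
r₂ = 5.102×10⁵ km = 5.102×10⁸ m.
Transfer ellipse a_t = (r₁ + r₂)/2 = 2.902×10⁸ m.
At r₁: circular v_c1 = √(μ/r₁) = 23250 m/s; transfer-perikrone v_p = √[μ(2/r₁ − 1/a_t)] = 30830 m/s.
At r₂: circular v_c2 = √(μ/r₂) = 8622 m/s; transfer-apokrone v_a = √[μ(2/r₂ − 1/a_t)] = 4239 m/s.
Δv₂ = v_c2 − v_a = 4383 m/s.
= 4.383 km/s.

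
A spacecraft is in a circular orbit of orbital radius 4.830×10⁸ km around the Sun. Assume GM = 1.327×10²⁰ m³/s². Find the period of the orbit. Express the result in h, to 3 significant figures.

T ≈ 50900 h

r = 4.830×10⁸ km = 4.830×10¹¹ m.
Kepler's third law: T = 2π√(r³/μ) = 2π√((4.830×10¹¹)³ / 1.327×10²⁰).
r³/μ = 8.491×10¹⁴ s², so T = 2π × 2.914×10⁷ = 1.831×10⁸ s.
Converting: 1.831×10⁸ s ÷ 3600 = 50860 h.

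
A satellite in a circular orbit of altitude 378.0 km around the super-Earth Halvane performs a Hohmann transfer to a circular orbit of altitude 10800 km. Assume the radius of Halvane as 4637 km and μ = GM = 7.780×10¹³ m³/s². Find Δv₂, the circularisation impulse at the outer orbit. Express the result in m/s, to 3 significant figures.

Δv ≈ 673 m/s

r₁ = 4637 + 378.0 = 5015.0 km = 5.0150×10⁶ m.
r₂ = 4637 + 10800 = 15437 km = 1.5437×10⁷ m.
Transfer ellipse a_t = (r₁ + r₂)/2 = 1.023×10⁷ m.
At r₁: circular v_c1 = √(μ/r₁) = 3939 m/s; transfer-periapsis v_p = √[μ(2/r₁ − 1/a_t)] = 4839 m/s.
At r₂: circular v_c2 = √(μ/r₂) = 2245 m/s; transfer-apoapsis v_a = √[μ(2/r₂ − 1/a_t)] = 1572 m/s.
Δv₂ = v_c2 − v_a = 672.8 m/s.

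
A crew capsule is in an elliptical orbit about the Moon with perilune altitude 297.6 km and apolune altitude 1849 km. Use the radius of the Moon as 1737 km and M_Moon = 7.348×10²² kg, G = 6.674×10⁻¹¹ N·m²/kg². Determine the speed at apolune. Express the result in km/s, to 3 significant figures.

v ≈ 0.995 km/s

μ = GM = 6.674×10⁻¹¹ × 7.348×10²² = 4.904×10¹² m³/s².
r_p = 1737 + 297.6 = 2034.6 km = 2.0346×10⁶ m.
r_a = 1737 + 1849 = 3586.0 km = 3.5860×10⁶ m.
Semi-major axis a = (r_p + r_a)/2 = 2810.3 km = 2.810×10⁶ m.
Vis-viva: v² = μ(2/r − 1/a) = 4.904×10¹² × (5.577×10⁻⁷ − 3.558×10⁻⁷) = 9.901×10⁵ m²/s².
v = 995.0 m/s = 0.995 km/s.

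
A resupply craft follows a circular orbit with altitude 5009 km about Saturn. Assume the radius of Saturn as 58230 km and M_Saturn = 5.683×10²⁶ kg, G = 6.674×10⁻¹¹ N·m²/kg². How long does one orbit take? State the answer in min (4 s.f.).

μ = GM = 6.674×10⁻¹¹ × 5.683×10²⁶ = 3.793×10¹⁶ m³/s².
r = 58230 + 5009 = 63239 km = 6.3239×10⁷ m.
Kepler's third law: T = 2π√(r³/μ) = 2π√((6.324×10⁷)³ / 3.793×10¹⁶).
r³/μ = 6.668×10⁶ s², so T = 2π × 2.582×10³ = 1.622×10⁴ s.
Converting: 1.622×10⁴ s ÷ 60.00 = 270.4 min.

T ≈ 270.4 min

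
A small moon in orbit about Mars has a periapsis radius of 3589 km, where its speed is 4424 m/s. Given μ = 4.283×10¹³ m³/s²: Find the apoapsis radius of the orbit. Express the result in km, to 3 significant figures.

r_p = 3.589×10⁶ m.
Specific energy ε = v²/2 − μ/r = -2.148×10⁶ J/kg, so a = −μ/(2ε) = 9.971×10⁶ m.
The apsides satisfy r_p + r_a = 2a, so the apoapsis radius is 2a − r_p = 1.635×10⁷ m = 16352 km.

apoapsis radius ≈ 16400 km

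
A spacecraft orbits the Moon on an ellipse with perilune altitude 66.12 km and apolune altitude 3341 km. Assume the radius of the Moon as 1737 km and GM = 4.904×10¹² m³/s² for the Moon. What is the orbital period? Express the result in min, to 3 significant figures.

r_p = 1737 + 66.12 = 1803.1 km = 1.8031×10⁶ m.
r_a = 1737 + 3341 = 5078.0 km = 5.0780×10⁶ m.
Semi-major axis a = (r_p + r_a)/2 = (1803.1 + 5078.0)/2 = 3440.6 km = 3.441×10⁶ m.
By Kepler's third law T = 2π√(a³/μ) = 2π × 2.882×10³ = 1.811×10⁴ s.
= 301.8 min.

T ≈ 302 min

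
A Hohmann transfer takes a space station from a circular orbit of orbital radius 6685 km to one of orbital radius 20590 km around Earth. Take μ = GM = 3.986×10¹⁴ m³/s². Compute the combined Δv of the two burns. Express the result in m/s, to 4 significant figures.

Δv_total ≈ 3086 m/s

r₁ = 6685 km = 6.685×10⁶ m.
r₂ = 20590 km = 2.059×10⁷ m.
Transfer ellipse a_t = (r₁ + r₂)/2 = 1.364×10⁷ m.
At r₁: circular v_c1 = √(μ/r₁) = 7722 m/s; transfer-perigee v_p = √[μ(2/r₁ − 1/a_t)] = 9488 m/s.
Δv₁ = v_p − v_c1 = 1766 m/s.
At r₂: circular v_c2 = √(μ/r₂) = 4400 m/s; transfer-apogee v_a = √[μ(2/r₂ − 1/a_t)] = 3081 m/s.
Δv₂ = v_c2 − v_a = 1319 m/s.
Total Δv = Δv₁ + Δv₂ = 3086 m/s.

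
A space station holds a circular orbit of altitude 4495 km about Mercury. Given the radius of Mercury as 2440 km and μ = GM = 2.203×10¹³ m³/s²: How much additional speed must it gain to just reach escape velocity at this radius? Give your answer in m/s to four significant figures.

r = 2440 + 4495 = 6935.0 km = 6.9350×10⁶ m.
Circular speed v_c = √(μ/r) = 1782 m/s.
Escape speed v_esc = √(2μ/r) = √2 × v_c = 2521 m/s.
Δv = v_esc − v_c = 738.3 m/s.

Δv ≈ 738.3 m/s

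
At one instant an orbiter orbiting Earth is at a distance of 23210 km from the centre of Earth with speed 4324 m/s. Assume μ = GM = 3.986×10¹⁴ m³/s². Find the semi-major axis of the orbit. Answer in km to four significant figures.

r = 2.321×10⁷ m.
Specific orbital energy ε = v²/2 − μ/r = (4324)²/2 − 3.986×10¹⁴/2.321×10⁷ = -7.825×10⁶ J/kg.
Since ε = −μ/(2a), a = −μ/(2ε) = 2.547×10⁷ m = 25469 km.

a ≈ 25470 km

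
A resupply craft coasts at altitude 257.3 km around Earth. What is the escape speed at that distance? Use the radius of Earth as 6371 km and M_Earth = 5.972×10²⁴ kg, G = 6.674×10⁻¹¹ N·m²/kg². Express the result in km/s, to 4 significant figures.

v_esc ≈ 10.97 km/s

μ = GM = 6.674×10⁻¹¹ × 5.972×10²⁴ = 3.986×10¹⁴ m³/s².
r = 6371 + 257.3 = 6628.3 km = 6.6283×10⁶ m.
Escape speed v_esc = √(2μ/r) = √(2 × 3.986×10¹⁴ / 6.628×10⁶) = √(1.203×10⁸) = 10970 m/s.
= 10.97 km/s.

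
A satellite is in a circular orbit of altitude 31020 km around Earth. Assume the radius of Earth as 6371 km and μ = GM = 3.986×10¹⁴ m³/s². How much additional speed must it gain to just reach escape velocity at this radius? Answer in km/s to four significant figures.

r = 6371 + 31020 = 37391 km = 3.7391×10⁷ m.
Circular speed v_c = √(μ/r) = 3265 m/s.
Escape speed v_esc = √(2μ/r) = √2 × v_c = 4617 m/s.
Δv = v_esc − v_c = 1352 m/s = 1.352 km/s.

Δv ≈ 1.352 km/s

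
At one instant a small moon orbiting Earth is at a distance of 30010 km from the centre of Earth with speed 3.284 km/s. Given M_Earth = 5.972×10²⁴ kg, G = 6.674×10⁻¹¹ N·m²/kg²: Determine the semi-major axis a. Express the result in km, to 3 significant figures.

a ≈ 25300 km

μ = GM = 6.674×10⁻¹¹ × 5.972×10²⁴ = 3.986×10¹⁴ m³/s².
r = 3.001×10⁷ m.
Specific orbital energy ε = v²/2 − μ/r = (3284)²/2 − 3.986×10¹⁴/3.001×10⁷ = -7.889×10⁶ J/kg.
Since ε = −μ/(2a), a = −μ/(2ε) = 2.526×10⁷ m = 25261 km.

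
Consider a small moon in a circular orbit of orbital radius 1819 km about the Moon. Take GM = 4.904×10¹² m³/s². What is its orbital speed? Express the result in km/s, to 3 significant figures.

v ≈ 1.64 km/s

r = 1819 km = 1.819×10⁶ m.
For a circular orbit v = √(μ/r) = √(4.904×10¹² / 1.819×10⁶) = √(2.696×10⁶) = 1642 m/s.
That is 1.642 km/s.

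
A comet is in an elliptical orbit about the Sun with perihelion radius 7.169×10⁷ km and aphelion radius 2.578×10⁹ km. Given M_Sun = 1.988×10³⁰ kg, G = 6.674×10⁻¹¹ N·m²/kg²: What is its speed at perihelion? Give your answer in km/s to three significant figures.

v ≈ 60.0 km/s

μ = GM = 6.674×10⁻¹¹ × 1.988×10³⁰ = 1.327×10²⁰ m³/s².
Semi-major axis a = (r_p + r_a)/2 = 1.3248×10⁹ km = 1.325×10¹² m.
Vis-viva: v² = μ(2/r − 1/a) = 1.327×10²⁰ × (2.790×10⁻¹¹ − 7.548×10⁻¹³) = 3.601×10⁹ m²/s².
v = 60010 m/s = 60.01 km/s.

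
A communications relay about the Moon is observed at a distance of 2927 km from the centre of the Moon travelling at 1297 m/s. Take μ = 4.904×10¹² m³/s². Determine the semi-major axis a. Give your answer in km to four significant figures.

a ≈ 2939 km

r = 2.927×10⁶ m.
Vis-viva rearranged: 1/a = 2/r − v²/μ = 6.833×10⁻⁷ − 3.430×10⁻⁷ = 3.403×10⁻⁷ m⁻¹.
a = 2.939×10⁶ m = 2938.9 km.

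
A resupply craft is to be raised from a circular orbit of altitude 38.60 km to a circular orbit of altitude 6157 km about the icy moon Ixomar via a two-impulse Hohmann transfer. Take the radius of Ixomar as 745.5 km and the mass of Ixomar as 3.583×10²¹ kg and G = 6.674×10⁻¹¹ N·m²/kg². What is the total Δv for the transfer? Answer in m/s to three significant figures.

μ = GM = 6.674×10⁻¹¹ × 3.583×10²¹ = 2.391×10¹¹ m³/s².
r₁ = 745.5 + 38.60 = 784.10 km = 7.8410×10⁵ m.
r₂ = 745.5 + 6157 = 6902.5 km = 6.9025×10⁶ m.
Transfer ellipse a_t = (r₁ + r₂)/2 = 3.843×10⁶ m.
At r₁: circular v_c1 = √(μ/r₁) = 552.2 m/s; transfer-periapsis v_p = √[μ(2/r₁ − 1/a_t)] = 740.1 m/s.
Δv₁ = v_p − v_c1 = 187.8 m/s.
At r₂: circular v_c2 = √(μ/r₂) = 186.1 m/s; transfer-apoapsis v_a = √[μ(2/r₂ − 1/a_t)] = 84.07 m/s.
Δv₂ = v_c2 − v_a = 102.1 m/s.
Total Δv = Δv₁ + Δv₂ = 289.9 m/s.

Δv_total ≈ 290 m/s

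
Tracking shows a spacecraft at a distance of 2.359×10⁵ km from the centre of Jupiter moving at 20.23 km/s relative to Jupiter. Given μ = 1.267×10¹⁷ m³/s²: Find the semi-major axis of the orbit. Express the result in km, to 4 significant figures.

a ≈ 1.905×10⁵ km

r = 2.359×10⁸ m.
Vis-viva rearranged: 1/a = 2/r − v²/μ = 8.478×10⁻⁹ − 3.230×10⁻⁹ = 5.248×10⁻⁹ m⁻¹.
a = 1.905×10⁸ m = 1.9055×10⁵ km.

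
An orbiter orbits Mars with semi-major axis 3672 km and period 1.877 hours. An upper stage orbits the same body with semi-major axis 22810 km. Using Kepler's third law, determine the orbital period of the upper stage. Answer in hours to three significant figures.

Kepler's third law: T² ∝ a³, so T₂ = T₁ (a₂/a₁)^(3/2).
a₂/a₁ = 6.212, (a₂/a₁)^(3/2) = 15.48.
T₂ = 1.877 × 15.48 = 29.06 hours.

T₂ ≈ 29.1 hours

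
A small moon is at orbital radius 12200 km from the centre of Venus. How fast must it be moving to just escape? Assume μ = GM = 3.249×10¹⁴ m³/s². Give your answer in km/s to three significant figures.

r = 12200 km = 1.220×10⁷ m.
Escape speed v_esc = √(2μ/r) = √(2 × 3.249×10¹⁴ / 1.220×10⁷) = √(5.326×10⁷) = 7298 m/s.
= 7.298 km/s.

v_esc ≈ 7.30 km/s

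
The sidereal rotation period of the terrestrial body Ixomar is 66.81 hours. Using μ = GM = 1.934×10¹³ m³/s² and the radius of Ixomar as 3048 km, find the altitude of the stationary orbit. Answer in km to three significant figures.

T = 66.81 hours = 2.405×10⁵ s.
A synchronous orbit has period T, so by Kepler's third law a = (μT²/4π²)^(1/3).
μT²/4π² = 1.934×10¹³ × (2.405×10⁵)² / 39.48 = 2.834×10²² m³.
a = 3.049×10⁷ m = 30488 km.
Altitude h = a − R = 30488 − 3048 = 27440 km.

h_sync ≈ 27400 km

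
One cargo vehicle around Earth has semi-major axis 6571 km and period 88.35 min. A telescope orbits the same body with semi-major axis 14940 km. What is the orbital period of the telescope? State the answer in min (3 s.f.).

T₂ ≈ 303 min

Kepler's third law: T² ∝ a³, so T₂ = T₁ (a₂/a₁)^(3/2).
a₂/a₁ = 2.274, (a₂/a₁)^(3/2) = 3.428.
T₂ = 88.35 × 3.428 = 302.9 min.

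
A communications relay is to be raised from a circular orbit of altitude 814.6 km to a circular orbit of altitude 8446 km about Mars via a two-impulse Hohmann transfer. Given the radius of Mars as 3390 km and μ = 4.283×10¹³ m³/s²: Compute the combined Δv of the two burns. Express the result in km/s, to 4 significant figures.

Δv_total ≈ 1.211 km/s

r₁ = 3390 + 814.6 = 4204.6 km = 4.2046×10⁶ m.
r₂ = 3390 + 8446 = 11836 km = 1.1836×10⁷ m.
Transfer ellipse a_t = (r₁ + r₂)/2 = 8.020×10⁶ m.
At r₁: circular v_c1 = √(μ/r₁) = 3192 m/s; transfer-periapsis v_p = √[μ(2/r₁ − 1/a_t)] = 3877 m/s.
Δv₁ = v_p − v_c1 = 685.6 m/s.
At r₂: circular v_c2 = √(μ/r₂) = 1902 m/s; transfer-apoapsis v_a = √[μ(2/r₂ − 1/a_t)] = 1377 m/s.
Δv₂ = v_c2 − v_a = 524.9 m/s.
Total Δv = Δv₁ + Δv₂ = 1211 m/s = 1.211 km/s.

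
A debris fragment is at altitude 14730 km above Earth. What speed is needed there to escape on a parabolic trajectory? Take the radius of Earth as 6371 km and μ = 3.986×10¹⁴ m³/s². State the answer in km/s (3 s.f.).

v_esc ≈ 6.15 km/s

r = 6371 + 14730 = 21101 km = 2.1101×10⁷ m.
Escape speed v_esc = √(2μ/r) = √(2 × 3.986×10¹⁴ / 2.110×10⁷) = √(3.778×10⁷) = 6147 m/s.
= 6.147 km/s.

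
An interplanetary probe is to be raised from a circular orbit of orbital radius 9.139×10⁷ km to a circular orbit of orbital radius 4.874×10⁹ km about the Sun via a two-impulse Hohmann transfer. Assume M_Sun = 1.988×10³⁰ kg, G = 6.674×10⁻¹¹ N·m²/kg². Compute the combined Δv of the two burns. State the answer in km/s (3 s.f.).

Δv_total ≈ 19.5 km/s

μ = GM = 6.674×10⁻¹¹ × 1.988×10³⁰ = 1.327×10²⁰ m³/s².
r₁ = 9.139×10⁷ km = 9.139×10¹⁰ m.
r₂ = 4.874×10⁹ km = 4.874×10¹² m.
Transfer ellipse a_t = (r₁ + r₂)/2 = 2.483×10¹² m.
At r₁: circular v_c1 = √(μ/r₁) = 38100 m/s; transfer-perihelion v_p = √[μ(2/r₁ − 1/a_t)] = 53390 m/s.
Δv₁ = v_p − v_c1 = 15280 m/s.
At r₂: circular v_c2 = √(μ/r₂) = 5217 m/s; transfer-aphelion v_a = √[μ(2/r₂ − 1/a_t)] = 1001 m/s.
Δv₂ = v_c2 − v_a = 4216 m/s.
Total Δv = Δv₁ + Δv₂ = 19500 m/s = 19.50 km/s.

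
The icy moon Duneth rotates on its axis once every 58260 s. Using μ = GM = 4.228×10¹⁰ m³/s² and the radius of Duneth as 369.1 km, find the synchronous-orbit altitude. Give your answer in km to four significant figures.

h_sync ≈ 1168 km

A synchronous orbit has period T, so by Kepler's third law a = (μT²/4π²)^(1/3).
μT²/4π² = 4.228×10¹⁰ × (5.826×10⁴)² / 39.48 = 3.635×10¹⁸ m³.
a = 1.538×10⁶ m = 1537.6 km.
Altitude h = a − R = 1537.6 − 369.1 = 1168.5 km.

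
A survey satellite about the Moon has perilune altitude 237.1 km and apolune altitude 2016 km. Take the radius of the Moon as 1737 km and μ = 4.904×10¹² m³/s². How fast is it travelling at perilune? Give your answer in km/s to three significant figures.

r_p = 1737 + 237.1 = 1974.1 km = 1.9741×10⁶ m.
r_a = 1737 + 2016 = 3753.0 km = 3.7530×10⁶ m.
Semi-major axis a = (r_p + r_a)/2 = 2863.6 km = 2.864×10⁶ m.
Vis-viva: v² = μ(2/r − 1/a) = 4.904×10¹² × (1.013×10⁻⁶ − 3.492×10⁻⁷) = 3.256×10⁶ m²/s².
v = 1804 m/s = 1.804 km/s.

v ≈ 1.80 km/s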